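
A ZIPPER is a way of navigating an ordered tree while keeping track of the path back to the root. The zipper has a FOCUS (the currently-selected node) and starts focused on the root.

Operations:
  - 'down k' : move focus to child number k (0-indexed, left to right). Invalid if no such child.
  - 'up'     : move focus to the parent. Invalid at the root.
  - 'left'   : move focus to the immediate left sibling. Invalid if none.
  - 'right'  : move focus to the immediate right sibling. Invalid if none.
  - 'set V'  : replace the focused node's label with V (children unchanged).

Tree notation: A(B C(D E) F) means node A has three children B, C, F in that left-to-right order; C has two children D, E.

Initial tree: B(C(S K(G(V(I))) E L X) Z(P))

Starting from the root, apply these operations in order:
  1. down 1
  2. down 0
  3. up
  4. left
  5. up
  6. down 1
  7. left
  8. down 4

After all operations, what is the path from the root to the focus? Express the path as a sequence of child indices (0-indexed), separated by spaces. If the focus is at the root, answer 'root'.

Answer: 0 4

Derivation:
Step 1 (down 1): focus=Z path=1 depth=1 children=['P'] left=['C'] right=[] parent=B
Step 2 (down 0): focus=P path=1/0 depth=2 children=[] left=[] right=[] parent=Z
Step 3 (up): focus=Z path=1 depth=1 children=['P'] left=['C'] right=[] parent=B
Step 4 (left): focus=C path=0 depth=1 children=['S', 'K', 'E', 'L', 'X'] left=[] right=['Z'] parent=B
Step 5 (up): focus=B path=root depth=0 children=['C', 'Z'] (at root)
Step 6 (down 1): focus=Z path=1 depth=1 children=['P'] left=['C'] right=[] parent=B
Step 7 (left): focus=C path=0 depth=1 children=['S', 'K', 'E', 'L', 'X'] left=[] right=['Z'] parent=B
Step 8 (down 4): focus=X path=0/4 depth=2 children=[] left=['S', 'K', 'E', 'L'] right=[] parent=C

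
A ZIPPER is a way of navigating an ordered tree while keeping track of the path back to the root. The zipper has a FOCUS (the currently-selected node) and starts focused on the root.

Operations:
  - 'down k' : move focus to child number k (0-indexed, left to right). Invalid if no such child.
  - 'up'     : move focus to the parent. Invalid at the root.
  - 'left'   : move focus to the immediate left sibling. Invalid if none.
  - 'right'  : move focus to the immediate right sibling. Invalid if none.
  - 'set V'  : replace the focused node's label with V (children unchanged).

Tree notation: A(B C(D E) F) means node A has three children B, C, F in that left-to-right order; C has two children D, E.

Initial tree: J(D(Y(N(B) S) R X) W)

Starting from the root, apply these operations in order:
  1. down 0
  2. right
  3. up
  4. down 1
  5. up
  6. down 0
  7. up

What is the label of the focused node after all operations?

Step 1 (down 0): focus=D path=0 depth=1 children=['Y', 'R', 'X'] left=[] right=['W'] parent=J
Step 2 (right): focus=W path=1 depth=1 children=[] left=['D'] right=[] parent=J
Step 3 (up): focus=J path=root depth=0 children=['D', 'W'] (at root)
Step 4 (down 1): focus=W path=1 depth=1 children=[] left=['D'] right=[] parent=J
Step 5 (up): focus=J path=root depth=0 children=['D', 'W'] (at root)
Step 6 (down 0): focus=D path=0 depth=1 children=['Y', 'R', 'X'] left=[] right=['W'] parent=J
Step 7 (up): focus=J path=root depth=0 children=['D', 'W'] (at root)

Answer: J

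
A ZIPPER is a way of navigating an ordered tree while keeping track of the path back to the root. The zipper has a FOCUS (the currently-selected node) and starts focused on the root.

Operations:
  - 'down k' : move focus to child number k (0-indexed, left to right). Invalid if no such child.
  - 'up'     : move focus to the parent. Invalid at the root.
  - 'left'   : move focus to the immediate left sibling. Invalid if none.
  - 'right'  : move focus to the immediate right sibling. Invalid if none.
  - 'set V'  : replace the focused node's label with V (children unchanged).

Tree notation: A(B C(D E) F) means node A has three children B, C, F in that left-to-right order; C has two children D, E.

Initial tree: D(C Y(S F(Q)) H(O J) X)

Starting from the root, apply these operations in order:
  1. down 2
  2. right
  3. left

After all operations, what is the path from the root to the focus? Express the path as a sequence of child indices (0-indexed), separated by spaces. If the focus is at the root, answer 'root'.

Step 1 (down 2): focus=H path=2 depth=1 children=['O', 'J'] left=['C', 'Y'] right=['X'] parent=D
Step 2 (right): focus=X path=3 depth=1 children=[] left=['C', 'Y', 'H'] right=[] parent=D
Step 3 (left): focus=H path=2 depth=1 children=['O', 'J'] left=['C', 'Y'] right=['X'] parent=D

Answer: 2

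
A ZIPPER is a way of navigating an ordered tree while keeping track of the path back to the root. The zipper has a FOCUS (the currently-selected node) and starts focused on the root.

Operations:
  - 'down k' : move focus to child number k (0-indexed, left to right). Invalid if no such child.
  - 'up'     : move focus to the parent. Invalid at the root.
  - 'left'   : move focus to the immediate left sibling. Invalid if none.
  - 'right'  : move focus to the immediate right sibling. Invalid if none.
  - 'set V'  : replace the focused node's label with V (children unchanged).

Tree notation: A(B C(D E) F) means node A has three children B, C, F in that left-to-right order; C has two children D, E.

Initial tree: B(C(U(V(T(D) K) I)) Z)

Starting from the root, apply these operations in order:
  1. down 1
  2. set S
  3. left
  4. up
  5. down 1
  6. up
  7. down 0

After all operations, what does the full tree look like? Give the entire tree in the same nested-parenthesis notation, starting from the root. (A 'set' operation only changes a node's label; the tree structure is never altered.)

Answer: B(C(U(V(T(D) K) I)) S)

Derivation:
Step 1 (down 1): focus=Z path=1 depth=1 children=[] left=['C'] right=[] parent=B
Step 2 (set S): focus=S path=1 depth=1 children=[] left=['C'] right=[] parent=B
Step 3 (left): focus=C path=0 depth=1 children=['U'] left=[] right=['S'] parent=B
Step 4 (up): focus=B path=root depth=0 children=['C', 'S'] (at root)
Step 5 (down 1): focus=S path=1 depth=1 children=[] left=['C'] right=[] parent=B
Step 6 (up): focus=B path=root depth=0 children=['C', 'S'] (at root)
Step 7 (down 0): focus=C path=0 depth=1 children=['U'] left=[] right=['S'] parent=B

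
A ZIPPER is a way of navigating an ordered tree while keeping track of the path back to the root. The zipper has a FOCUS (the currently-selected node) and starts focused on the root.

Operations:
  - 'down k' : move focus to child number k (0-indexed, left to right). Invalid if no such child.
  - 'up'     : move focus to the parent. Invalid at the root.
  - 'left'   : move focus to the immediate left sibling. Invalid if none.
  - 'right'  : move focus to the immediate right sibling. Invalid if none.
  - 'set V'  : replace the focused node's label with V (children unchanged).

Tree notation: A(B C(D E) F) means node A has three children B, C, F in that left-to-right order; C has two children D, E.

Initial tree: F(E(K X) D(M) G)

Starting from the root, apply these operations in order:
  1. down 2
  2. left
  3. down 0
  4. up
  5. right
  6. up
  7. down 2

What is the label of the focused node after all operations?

Step 1 (down 2): focus=G path=2 depth=1 children=[] left=['E', 'D'] right=[] parent=F
Step 2 (left): focus=D path=1 depth=1 children=['M'] left=['E'] right=['G'] parent=F
Step 3 (down 0): focus=M path=1/0 depth=2 children=[] left=[] right=[] parent=D
Step 4 (up): focus=D path=1 depth=1 children=['M'] left=['E'] right=['G'] parent=F
Step 5 (right): focus=G path=2 depth=1 children=[] left=['E', 'D'] right=[] parent=F
Step 6 (up): focus=F path=root depth=0 children=['E', 'D', 'G'] (at root)
Step 7 (down 2): focus=G path=2 depth=1 children=[] left=['E', 'D'] right=[] parent=F

Answer: G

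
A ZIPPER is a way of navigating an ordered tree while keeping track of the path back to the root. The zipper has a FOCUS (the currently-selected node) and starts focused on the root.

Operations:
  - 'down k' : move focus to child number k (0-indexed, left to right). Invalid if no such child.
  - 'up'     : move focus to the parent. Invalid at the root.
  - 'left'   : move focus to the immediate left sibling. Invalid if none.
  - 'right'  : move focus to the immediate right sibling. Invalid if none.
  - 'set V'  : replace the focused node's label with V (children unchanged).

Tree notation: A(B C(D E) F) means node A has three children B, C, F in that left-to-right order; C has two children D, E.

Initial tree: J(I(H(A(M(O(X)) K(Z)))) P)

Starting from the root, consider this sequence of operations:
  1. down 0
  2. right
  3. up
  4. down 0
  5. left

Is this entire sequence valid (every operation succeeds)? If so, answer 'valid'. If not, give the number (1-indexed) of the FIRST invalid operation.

Answer: 5

Derivation:
Step 1 (down 0): focus=I path=0 depth=1 children=['H'] left=[] right=['P'] parent=J
Step 2 (right): focus=P path=1 depth=1 children=[] left=['I'] right=[] parent=J
Step 3 (up): focus=J path=root depth=0 children=['I', 'P'] (at root)
Step 4 (down 0): focus=I path=0 depth=1 children=['H'] left=[] right=['P'] parent=J
Step 5 (left): INVALID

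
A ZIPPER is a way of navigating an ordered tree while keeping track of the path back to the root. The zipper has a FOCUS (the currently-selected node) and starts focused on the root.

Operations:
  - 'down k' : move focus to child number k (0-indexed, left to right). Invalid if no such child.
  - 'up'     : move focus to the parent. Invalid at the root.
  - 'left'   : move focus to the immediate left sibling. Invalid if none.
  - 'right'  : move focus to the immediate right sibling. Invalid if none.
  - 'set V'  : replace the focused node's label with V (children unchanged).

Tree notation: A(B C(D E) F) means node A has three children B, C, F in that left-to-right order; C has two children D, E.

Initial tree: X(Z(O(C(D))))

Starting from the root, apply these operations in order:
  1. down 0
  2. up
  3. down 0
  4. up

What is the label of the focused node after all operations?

Step 1 (down 0): focus=Z path=0 depth=1 children=['O'] left=[] right=[] parent=X
Step 2 (up): focus=X path=root depth=0 children=['Z'] (at root)
Step 3 (down 0): focus=Z path=0 depth=1 children=['O'] left=[] right=[] parent=X
Step 4 (up): focus=X path=root depth=0 children=['Z'] (at root)

Answer: X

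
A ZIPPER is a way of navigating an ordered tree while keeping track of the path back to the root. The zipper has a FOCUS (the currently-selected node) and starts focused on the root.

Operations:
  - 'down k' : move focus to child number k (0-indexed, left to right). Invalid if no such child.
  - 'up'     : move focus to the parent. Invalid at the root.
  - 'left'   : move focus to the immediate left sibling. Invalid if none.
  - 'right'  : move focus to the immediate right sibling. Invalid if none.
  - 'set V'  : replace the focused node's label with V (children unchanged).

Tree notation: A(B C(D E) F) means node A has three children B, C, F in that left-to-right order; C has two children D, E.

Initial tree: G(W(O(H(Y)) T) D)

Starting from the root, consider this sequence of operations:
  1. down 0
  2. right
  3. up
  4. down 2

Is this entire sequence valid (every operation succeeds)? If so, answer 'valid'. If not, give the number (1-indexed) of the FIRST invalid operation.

Answer: 4

Derivation:
Step 1 (down 0): focus=W path=0 depth=1 children=['O', 'T'] left=[] right=['D'] parent=G
Step 2 (right): focus=D path=1 depth=1 children=[] left=['W'] right=[] parent=G
Step 3 (up): focus=G path=root depth=0 children=['W', 'D'] (at root)
Step 4 (down 2): INVALID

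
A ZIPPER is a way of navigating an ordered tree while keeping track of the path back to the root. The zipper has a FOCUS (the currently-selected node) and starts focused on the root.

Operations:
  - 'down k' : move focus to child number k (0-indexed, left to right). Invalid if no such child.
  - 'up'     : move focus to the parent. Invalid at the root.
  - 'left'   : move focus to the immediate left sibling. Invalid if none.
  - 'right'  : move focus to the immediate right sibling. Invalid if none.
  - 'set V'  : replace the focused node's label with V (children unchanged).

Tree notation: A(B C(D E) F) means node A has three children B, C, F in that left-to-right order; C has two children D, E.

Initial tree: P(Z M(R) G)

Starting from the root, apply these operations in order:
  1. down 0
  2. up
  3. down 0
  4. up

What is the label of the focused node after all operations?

Step 1 (down 0): focus=Z path=0 depth=1 children=[] left=[] right=['M', 'G'] parent=P
Step 2 (up): focus=P path=root depth=0 children=['Z', 'M', 'G'] (at root)
Step 3 (down 0): focus=Z path=0 depth=1 children=[] left=[] right=['M', 'G'] parent=P
Step 4 (up): focus=P path=root depth=0 children=['Z', 'M', 'G'] (at root)

Answer: P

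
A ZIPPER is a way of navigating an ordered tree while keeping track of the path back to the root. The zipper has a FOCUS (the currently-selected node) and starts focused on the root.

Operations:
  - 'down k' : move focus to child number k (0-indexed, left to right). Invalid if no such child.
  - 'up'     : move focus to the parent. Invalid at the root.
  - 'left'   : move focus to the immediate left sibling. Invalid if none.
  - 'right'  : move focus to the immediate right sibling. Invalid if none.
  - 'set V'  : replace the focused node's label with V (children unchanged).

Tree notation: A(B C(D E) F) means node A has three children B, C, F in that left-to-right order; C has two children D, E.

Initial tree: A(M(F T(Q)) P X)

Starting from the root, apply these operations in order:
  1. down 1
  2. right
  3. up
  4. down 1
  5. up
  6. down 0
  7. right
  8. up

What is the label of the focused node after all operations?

Step 1 (down 1): focus=P path=1 depth=1 children=[] left=['M'] right=['X'] parent=A
Step 2 (right): focus=X path=2 depth=1 children=[] left=['M', 'P'] right=[] parent=A
Step 3 (up): focus=A path=root depth=0 children=['M', 'P', 'X'] (at root)
Step 4 (down 1): focus=P path=1 depth=1 children=[] left=['M'] right=['X'] parent=A
Step 5 (up): focus=A path=root depth=0 children=['M', 'P', 'X'] (at root)
Step 6 (down 0): focus=M path=0 depth=1 children=['F', 'T'] left=[] right=['P', 'X'] parent=A
Step 7 (right): focus=P path=1 depth=1 children=[] left=['M'] right=['X'] parent=A
Step 8 (up): focus=A path=root depth=0 children=['M', 'P', 'X'] (at root)

Answer: A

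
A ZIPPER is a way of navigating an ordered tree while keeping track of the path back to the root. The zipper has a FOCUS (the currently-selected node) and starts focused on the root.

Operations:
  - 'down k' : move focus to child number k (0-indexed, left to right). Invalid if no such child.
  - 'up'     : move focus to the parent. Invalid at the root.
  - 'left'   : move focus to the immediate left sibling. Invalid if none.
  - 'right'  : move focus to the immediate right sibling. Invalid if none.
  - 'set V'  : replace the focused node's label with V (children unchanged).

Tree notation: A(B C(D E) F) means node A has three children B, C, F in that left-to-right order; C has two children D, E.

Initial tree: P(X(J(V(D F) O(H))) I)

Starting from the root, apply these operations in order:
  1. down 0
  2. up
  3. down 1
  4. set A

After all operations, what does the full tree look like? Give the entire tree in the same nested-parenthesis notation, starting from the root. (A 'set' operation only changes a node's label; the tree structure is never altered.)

Answer: P(X(J(V(D F) O(H))) A)

Derivation:
Step 1 (down 0): focus=X path=0 depth=1 children=['J'] left=[] right=['I'] parent=P
Step 2 (up): focus=P path=root depth=0 children=['X', 'I'] (at root)
Step 3 (down 1): focus=I path=1 depth=1 children=[] left=['X'] right=[] parent=P
Step 4 (set A): focus=A path=1 depth=1 children=[] left=['X'] right=[] parent=P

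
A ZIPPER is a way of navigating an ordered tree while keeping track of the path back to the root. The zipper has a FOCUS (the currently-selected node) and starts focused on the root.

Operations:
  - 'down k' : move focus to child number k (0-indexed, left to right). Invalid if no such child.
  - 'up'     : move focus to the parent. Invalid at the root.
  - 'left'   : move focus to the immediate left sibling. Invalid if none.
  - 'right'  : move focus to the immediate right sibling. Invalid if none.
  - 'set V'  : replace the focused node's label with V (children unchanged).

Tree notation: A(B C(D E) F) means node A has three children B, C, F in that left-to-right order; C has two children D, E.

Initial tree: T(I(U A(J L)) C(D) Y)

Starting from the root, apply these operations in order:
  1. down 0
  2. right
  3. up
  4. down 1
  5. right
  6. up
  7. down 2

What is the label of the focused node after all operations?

Answer: Y

Derivation:
Step 1 (down 0): focus=I path=0 depth=1 children=['U', 'A'] left=[] right=['C', 'Y'] parent=T
Step 2 (right): focus=C path=1 depth=1 children=['D'] left=['I'] right=['Y'] parent=T
Step 3 (up): focus=T path=root depth=0 children=['I', 'C', 'Y'] (at root)
Step 4 (down 1): focus=C path=1 depth=1 children=['D'] left=['I'] right=['Y'] parent=T
Step 5 (right): focus=Y path=2 depth=1 children=[] left=['I', 'C'] right=[] parent=T
Step 6 (up): focus=T path=root depth=0 children=['I', 'C', 'Y'] (at root)
Step 7 (down 2): focus=Y path=2 depth=1 children=[] left=['I', 'C'] right=[] parent=T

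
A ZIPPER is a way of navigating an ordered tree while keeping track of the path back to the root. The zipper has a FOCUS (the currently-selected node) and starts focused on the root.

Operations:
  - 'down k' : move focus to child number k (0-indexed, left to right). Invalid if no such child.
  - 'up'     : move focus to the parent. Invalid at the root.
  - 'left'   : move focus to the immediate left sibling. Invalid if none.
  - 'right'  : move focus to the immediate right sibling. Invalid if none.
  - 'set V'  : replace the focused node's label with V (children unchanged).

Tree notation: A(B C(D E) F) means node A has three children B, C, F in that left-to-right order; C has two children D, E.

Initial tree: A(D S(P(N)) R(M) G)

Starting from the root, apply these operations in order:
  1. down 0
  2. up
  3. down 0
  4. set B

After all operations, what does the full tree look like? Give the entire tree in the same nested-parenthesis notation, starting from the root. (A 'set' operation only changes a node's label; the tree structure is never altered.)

Answer: A(B S(P(N)) R(M) G)

Derivation:
Step 1 (down 0): focus=D path=0 depth=1 children=[] left=[] right=['S', 'R', 'G'] parent=A
Step 2 (up): focus=A path=root depth=0 children=['D', 'S', 'R', 'G'] (at root)
Step 3 (down 0): focus=D path=0 depth=1 children=[] left=[] right=['S', 'R', 'G'] parent=A
Step 4 (set B): focus=B path=0 depth=1 children=[] left=[] right=['S', 'R', 'G'] parent=A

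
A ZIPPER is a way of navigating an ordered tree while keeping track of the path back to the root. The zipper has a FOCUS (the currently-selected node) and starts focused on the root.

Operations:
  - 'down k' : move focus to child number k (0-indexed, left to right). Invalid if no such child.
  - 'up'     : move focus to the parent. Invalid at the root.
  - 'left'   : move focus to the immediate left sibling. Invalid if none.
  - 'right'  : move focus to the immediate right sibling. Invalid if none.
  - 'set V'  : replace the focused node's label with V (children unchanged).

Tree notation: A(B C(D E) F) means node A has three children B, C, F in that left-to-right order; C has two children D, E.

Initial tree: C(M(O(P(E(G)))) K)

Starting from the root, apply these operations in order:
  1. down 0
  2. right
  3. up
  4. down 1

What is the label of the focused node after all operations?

Answer: K

Derivation:
Step 1 (down 0): focus=M path=0 depth=1 children=['O'] left=[] right=['K'] parent=C
Step 2 (right): focus=K path=1 depth=1 children=[] left=['M'] right=[] parent=C
Step 3 (up): focus=C path=root depth=0 children=['M', 'K'] (at root)
Step 4 (down 1): focus=K path=1 depth=1 children=[] left=['M'] right=[] parent=C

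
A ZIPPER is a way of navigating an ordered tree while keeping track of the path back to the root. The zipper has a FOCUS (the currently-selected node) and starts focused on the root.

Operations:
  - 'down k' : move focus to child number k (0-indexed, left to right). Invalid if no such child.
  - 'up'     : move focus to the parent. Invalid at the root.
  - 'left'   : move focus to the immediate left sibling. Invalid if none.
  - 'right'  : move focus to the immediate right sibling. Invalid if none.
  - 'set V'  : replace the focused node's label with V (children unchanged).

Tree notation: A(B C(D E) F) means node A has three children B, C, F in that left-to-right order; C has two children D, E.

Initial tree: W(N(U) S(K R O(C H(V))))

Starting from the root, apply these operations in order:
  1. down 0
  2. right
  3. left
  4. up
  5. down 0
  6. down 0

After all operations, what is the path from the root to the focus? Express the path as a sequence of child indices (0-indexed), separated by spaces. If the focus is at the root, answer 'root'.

Step 1 (down 0): focus=N path=0 depth=1 children=['U'] left=[] right=['S'] parent=W
Step 2 (right): focus=S path=1 depth=1 children=['K', 'R', 'O'] left=['N'] right=[] parent=W
Step 3 (left): focus=N path=0 depth=1 children=['U'] left=[] right=['S'] parent=W
Step 4 (up): focus=W path=root depth=0 children=['N', 'S'] (at root)
Step 5 (down 0): focus=N path=0 depth=1 children=['U'] left=[] right=['S'] parent=W
Step 6 (down 0): focus=U path=0/0 depth=2 children=[] left=[] right=[] parent=N

Answer: 0 0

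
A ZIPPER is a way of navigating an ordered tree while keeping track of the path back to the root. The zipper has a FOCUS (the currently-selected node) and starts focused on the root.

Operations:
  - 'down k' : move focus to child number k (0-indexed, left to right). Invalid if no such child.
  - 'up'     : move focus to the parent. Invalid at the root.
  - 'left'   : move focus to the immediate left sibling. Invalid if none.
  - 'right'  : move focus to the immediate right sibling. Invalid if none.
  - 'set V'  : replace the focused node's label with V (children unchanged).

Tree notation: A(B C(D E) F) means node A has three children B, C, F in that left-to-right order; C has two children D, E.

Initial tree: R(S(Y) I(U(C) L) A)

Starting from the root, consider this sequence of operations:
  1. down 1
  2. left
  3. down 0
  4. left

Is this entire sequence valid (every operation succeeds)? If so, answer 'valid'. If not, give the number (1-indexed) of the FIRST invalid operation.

Answer: 4

Derivation:
Step 1 (down 1): focus=I path=1 depth=1 children=['U', 'L'] left=['S'] right=['A'] parent=R
Step 2 (left): focus=S path=0 depth=1 children=['Y'] left=[] right=['I', 'A'] parent=R
Step 3 (down 0): focus=Y path=0/0 depth=2 children=[] left=[] right=[] parent=S
Step 4 (left): INVALID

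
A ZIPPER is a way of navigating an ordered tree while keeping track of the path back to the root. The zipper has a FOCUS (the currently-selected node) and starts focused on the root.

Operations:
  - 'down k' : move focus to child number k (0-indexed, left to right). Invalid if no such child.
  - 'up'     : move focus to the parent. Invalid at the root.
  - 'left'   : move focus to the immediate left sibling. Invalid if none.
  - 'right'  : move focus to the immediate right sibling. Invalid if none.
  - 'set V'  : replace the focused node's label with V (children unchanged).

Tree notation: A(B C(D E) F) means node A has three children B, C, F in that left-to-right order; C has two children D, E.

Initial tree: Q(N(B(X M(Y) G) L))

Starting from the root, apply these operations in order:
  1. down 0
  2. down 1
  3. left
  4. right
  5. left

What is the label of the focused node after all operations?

Answer: B

Derivation:
Step 1 (down 0): focus=N path=0 depth=1 children=['B', 'L'] left=[] right=[] parent=Q
Step 2 (down 1): focus=L path=0/1 depth=2 children=[] left=['B'] right=[] parent=N
Step 3 (left): focus=B path=0/0 depth=2 children=['X', 'M', 'G'] left=[] right=['L'] parent=N
Step 4 (right): focus=L path=0/1 depth=2 children=[] left=['B'] right=[] parent=N
Step 5 (left): focus=B path=0/0 depth=2 children=['X', 'M', 'G'] left=[] right=['L'] parent=N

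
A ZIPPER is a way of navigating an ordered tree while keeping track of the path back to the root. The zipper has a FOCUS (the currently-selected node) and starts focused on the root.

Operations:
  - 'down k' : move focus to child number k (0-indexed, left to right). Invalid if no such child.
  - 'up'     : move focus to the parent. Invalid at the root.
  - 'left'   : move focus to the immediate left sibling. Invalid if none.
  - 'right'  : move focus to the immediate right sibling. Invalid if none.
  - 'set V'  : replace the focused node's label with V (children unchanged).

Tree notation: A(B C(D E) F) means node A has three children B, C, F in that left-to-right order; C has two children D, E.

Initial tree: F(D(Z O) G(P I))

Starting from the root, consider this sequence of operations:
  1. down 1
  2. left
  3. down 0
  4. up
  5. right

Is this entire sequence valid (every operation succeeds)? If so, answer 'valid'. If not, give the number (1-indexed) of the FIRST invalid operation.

Step 1 (down 1): focus=G path=1 depth=1 children=['P', 'I'] left=['D'] right=[] parent=F
Step 2 (left): focus=D path=0 depth=1 children=['Z', 'O'] left=[] right=['G'] parent=F
Step 3 (down 0): focus=Z path=0/0 depth=2 children=[] left=[] right=['O'] parent=D
Step 4 (up): focus=D path=0 depth=1 children=['Z', 'O'] left=[] right=['G'] parent=F
Step 5 (right): focus=G path=1 depth=1 children=['P', 'I'] left=['D'] right=[] parent=F

Answer: valid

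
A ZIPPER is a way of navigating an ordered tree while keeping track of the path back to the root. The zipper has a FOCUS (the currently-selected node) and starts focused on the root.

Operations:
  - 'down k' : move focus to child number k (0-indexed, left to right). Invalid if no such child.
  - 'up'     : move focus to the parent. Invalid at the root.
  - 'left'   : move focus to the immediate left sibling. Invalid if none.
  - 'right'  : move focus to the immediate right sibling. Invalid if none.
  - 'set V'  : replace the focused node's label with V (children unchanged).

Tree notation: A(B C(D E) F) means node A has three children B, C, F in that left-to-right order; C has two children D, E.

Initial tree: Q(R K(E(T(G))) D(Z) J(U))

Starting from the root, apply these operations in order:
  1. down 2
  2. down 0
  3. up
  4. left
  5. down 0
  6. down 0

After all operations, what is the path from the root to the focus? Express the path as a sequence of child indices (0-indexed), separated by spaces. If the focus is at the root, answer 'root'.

Answer: 1 0 0

Derivation:
Step 1 (down 2): focus=D path=2 depth=1 children=['Z'] left=['R', 'K'] right=['J'] parent=Q
Step 2 (down 0): focus=Z path=2/0 depth=2 children=[] left=[] right=[] parent=D
Step 3 (up): focus=D path=2 depth=1 children=['Z'] left=['R', 'K'] right=['J'] parent=Q
Step 4 (left): focus=K path=1 depth=1 children=['E'] left=['R'] right=['D', 'J'] parent=Q
Step 5 (down 0): focus=E path=1/0 depth=2 children=['T'] left=[] right=[] parent=K
Step 6 (down 0): focus=T path=1/0/0 depth=3 children=['G'] left=[] right=[] parent=E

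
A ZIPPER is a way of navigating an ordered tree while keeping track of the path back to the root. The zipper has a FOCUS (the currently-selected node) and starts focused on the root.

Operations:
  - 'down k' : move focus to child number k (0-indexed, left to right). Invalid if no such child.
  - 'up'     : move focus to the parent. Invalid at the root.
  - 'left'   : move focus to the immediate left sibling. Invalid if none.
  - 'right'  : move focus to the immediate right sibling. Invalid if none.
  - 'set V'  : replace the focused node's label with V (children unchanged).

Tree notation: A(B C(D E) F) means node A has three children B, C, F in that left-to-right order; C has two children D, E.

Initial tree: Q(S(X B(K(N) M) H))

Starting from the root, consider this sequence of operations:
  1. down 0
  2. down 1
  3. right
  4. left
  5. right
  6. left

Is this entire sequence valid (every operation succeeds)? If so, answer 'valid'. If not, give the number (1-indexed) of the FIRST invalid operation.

Answer: valid

Derivation:
Step 1 (down 0): focus=S path=0 depth=1 children=['X', 'B', 'H'] left=[] right=[] parent=Q
Step 2 (down 1): focus=B path=0/1 depth=2 children=['K', 'M'] left=['X'] right=['H'] parent=S
Step 3 (right): focus=H path=0/2 depth=2 children=[] left=['X', 'B'] right=[] parent=S
Step 4 (left): focus=B path=0/1 depth=2 children=['K', 'M'] left=['X'] right=['H'] parent=S
Step 5 (right): focus=H path=0/2 depth=2 children=[] left=['X', 'B'] right=[] parent=S
Step 6 (left): focus=B path=0/1 depth=2 children=['K', 'M'] left=['X'] right=['H'] parent=S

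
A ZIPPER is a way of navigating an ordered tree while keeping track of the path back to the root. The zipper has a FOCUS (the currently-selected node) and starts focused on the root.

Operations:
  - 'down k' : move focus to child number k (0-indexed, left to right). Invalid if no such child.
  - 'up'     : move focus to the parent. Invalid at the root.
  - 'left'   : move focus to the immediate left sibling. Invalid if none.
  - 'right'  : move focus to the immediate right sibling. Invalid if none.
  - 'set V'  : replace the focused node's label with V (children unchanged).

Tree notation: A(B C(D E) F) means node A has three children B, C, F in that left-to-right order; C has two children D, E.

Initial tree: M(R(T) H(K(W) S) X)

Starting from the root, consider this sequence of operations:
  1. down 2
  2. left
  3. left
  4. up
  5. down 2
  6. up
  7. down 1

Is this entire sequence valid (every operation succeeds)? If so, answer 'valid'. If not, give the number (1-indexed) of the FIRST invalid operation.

Step 1 (down 2): focus=X path=2 depth=1 children=[] left=['R', 'H'] right=[] parent=M
Step 2 (left): focus=H path=1 depth=1 children=['K', 'S'] left=['R'] right=['X'] parent=M
Step 3 (left): focus=R path=0 depth=1 children=['T'] left=[] right=['H', 'X'] parent=M
Step 4 (up): focus=M path=root depth=0 children=['R', 'H', 'X'] (at root)
Step 5 (down 2): focus=X path=2 depth=1 children=[] left=['R', 'H'] right=[] parent=M
Step 6 (up): focus=M path=root depth=0 children=['R', 'H', 'X'] (at root)
Step 7 (down 1): focus=H path=1 depth=1 children=['K', 'S'] left=['R'] right=['X'] parent=M

Answer: valid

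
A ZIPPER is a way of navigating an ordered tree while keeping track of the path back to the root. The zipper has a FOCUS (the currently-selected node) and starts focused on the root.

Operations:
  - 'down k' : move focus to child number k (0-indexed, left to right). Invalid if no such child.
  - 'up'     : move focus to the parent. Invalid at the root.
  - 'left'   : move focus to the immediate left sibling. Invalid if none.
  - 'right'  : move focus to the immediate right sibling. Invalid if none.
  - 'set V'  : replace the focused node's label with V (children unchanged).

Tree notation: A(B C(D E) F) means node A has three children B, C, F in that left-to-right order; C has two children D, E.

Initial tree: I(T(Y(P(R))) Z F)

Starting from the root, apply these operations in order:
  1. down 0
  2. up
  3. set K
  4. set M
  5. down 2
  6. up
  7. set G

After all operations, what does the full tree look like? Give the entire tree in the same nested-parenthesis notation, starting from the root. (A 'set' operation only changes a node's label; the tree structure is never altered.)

Step 1 (down 0): focus=T path=0 depth=1 children=['Y'] left=[] right=['Z', 'F'] parent=I
Step 2 (up): focus=I path=root depth=0 children=['T', 'Z', 'F'] (at root)
Step 3 (set K): focus=K path=root depth=0 children=['T', 'Z', 'F'] (at root)
Step 4 (set M): focus=M path=root depth=0 children=['T', 'Z', 'F'] (at root)
Step 5 (down 2): focus=F path=2 depth=1 children=[] left=['T', 'Z'] right=[] parent=M
Step 6 (up): focus=M path=root depth=0 children=['T', 'Z', 'F'] (at root)
Step 7 (set G): focus=G path=root depth=0 children=['T', 'Z', 'F'] (at root)

Answer: G(T(Y(P(R))) Z F)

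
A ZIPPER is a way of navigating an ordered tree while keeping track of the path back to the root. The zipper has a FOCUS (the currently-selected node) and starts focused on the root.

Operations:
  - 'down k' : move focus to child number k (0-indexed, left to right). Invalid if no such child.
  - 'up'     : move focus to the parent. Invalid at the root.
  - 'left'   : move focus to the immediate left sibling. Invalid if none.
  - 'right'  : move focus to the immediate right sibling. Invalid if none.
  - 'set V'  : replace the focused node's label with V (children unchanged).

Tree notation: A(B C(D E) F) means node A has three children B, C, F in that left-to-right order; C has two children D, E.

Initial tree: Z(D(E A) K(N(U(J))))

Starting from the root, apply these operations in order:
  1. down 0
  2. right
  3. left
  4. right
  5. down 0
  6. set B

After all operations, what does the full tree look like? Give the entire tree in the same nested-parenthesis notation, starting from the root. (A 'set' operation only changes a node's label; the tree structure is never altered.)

Answer: Z(D(E A) K(B(U(J))))

Derivation:
Step 1 (down 0): focus=D path=0 depth=1 children=['E', 'A'] left=[] right=['K'] parent=Z
Step 2 (right): focus=K path=1 depth=1 children=['N'] left=['D'] right=[] parent=Z
Step 3 (left): focus=D path=0 depth=1 children=['E', 'A'] left=[] right=['K'] parent=Z
Step 4 (right): focus=K path=1 depth=1 children=['N'] left=['D'] right=[] parent=Z
Step 5 (down 0): focus=N path=1/0 depth=2 children=['U'] left=[] right=[] parent=K
Step 6 (set B): focus=B path=1/0 depth=2 children=['U'] left=[] right=[] parent=K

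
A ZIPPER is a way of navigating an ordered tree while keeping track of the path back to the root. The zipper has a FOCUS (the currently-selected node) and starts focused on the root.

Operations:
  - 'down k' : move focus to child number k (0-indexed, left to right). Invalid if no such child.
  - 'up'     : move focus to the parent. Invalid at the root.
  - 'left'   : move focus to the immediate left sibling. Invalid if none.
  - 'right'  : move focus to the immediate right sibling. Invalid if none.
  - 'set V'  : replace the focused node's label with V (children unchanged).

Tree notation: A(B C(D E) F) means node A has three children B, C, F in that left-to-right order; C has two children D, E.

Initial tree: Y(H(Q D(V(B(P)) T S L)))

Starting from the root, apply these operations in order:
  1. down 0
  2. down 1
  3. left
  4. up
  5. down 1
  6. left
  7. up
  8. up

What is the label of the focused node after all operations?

Step 1 (down 0): focus=H path=0 depth=1 children=['Q', 'D'] left=[] right=[] parent=Y
Step 2 (down 1): focus=D path=0/1 depth=2 children=['V', 'T', 'S', 'L'] left=['Q'] right=[] parent=H
Step 3 (left): focus=Q path=0/0 depth=2 children=[] left=[] right=['D'] parent=H
Step 4 (up): focus=H path=0 depth=1 children=['Q', 'D'] left=[] right=[] parent=Y
Step 5 (down 1): focus=D path=0/1 depth=2 children=['V', 'T', 'S', 'L'] left=['Q'] right=[] parent=H
Step 6 (left): focus=Q path=0/0 depth=2 children=[] left=[] right=['D'] parent=H
Step 7 (up): focus=H path=0 depth=1 children=['Q', 'D'] left=[] right=[] parent=Y
Step 8 (up): focus=Y path=root depth=0 children=['H'] (at root)

Answer: Y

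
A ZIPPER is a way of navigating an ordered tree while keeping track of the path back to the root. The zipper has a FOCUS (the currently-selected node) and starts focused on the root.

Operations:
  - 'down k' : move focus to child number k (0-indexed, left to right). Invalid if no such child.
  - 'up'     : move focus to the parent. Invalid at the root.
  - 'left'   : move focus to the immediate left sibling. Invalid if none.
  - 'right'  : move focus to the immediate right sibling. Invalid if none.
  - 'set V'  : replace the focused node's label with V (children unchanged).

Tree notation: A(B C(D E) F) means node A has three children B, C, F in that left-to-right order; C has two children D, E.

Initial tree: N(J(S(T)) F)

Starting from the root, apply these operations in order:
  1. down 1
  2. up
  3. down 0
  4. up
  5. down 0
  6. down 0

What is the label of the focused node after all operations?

Answer: S

Derivation:
Step 1 (down 1): focus=F path=1 depth=1 children=[] left=['J'] right=[] parent=N
Step 2 (up): focus=N path=root depth=0 children=['J', 'F'] (at root)
Step 3 (down 0): focus=J path=0 depth=1 children=['S'] left=[] right=['F'] parent=N
Step 4 (up): focus=N path=root depth=0 children=['J', 'F'] (at root)
Step 5 (down 0): focus=J path=0 depth=1 children=['S'] left=[] right=['F'] parent=N
Step 6 (down 0): focus=S path=0/0 depth=2 children=['T'] left=[] right=[] parent=J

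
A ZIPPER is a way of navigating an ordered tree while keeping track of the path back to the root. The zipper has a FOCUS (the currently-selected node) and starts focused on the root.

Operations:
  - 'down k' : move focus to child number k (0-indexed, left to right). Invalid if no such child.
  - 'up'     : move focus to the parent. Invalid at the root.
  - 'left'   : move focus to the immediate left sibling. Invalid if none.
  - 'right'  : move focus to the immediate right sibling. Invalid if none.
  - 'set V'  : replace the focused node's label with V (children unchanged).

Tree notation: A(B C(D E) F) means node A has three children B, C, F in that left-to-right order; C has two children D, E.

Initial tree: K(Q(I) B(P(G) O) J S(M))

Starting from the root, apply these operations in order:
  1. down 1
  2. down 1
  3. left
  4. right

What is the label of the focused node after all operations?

Step 1 (down 1): focus=B path=1 depth=1 children=['P', 'O'] left=['Q'] right=['J', 'S'] parent=K
Step 2 (down 1): focus=O path=1/1 depth=2 children=[] left=['P'] right=[] parent=B
Step 3 (left): focus=P path=1/0 depth=2 children=['G'] left=[] right=['O'] parent=B
Step 4 (right): focus=O path=1/1 depth=2 children=[] left=['P'] right=[] parent=B

Answer: O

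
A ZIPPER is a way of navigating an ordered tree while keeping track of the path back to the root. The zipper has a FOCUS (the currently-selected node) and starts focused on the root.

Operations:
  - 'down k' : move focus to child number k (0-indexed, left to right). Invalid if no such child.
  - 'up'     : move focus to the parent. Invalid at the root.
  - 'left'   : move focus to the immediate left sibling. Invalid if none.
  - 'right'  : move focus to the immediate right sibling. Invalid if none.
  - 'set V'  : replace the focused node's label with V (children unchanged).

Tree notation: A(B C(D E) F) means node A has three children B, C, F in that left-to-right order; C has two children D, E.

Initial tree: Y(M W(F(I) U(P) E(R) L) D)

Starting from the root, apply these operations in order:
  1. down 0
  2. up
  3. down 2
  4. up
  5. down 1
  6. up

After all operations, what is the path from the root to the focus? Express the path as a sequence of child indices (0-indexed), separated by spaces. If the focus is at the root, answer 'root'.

Answer: root

Derivation:
Step 1 (down 0): focus=M path=0 depth=1 children=[] left=[] right=['W', 'D'] parent=Y
Step 2 (up): focus=Y path=root depth=0 children=['M', 'W', 'D'] (at root)
Step 3 (down 2): focus=D path=2 depth=1 children=[] left=['M', 'W'] right=[] parent=Y
Step 4 (up): focus=Y path=root depth=0 children=['M', 'W', 'D'] (at root)
Step 5 (down 1): focus=W path=1 depth=1 children=['F', 'U', 'E', 'L'] left=['M'] right=['D'] parent=Y
Step 6 (up): focus=Y path=root depth=0 children=['M', 'W', 'D'] (at root)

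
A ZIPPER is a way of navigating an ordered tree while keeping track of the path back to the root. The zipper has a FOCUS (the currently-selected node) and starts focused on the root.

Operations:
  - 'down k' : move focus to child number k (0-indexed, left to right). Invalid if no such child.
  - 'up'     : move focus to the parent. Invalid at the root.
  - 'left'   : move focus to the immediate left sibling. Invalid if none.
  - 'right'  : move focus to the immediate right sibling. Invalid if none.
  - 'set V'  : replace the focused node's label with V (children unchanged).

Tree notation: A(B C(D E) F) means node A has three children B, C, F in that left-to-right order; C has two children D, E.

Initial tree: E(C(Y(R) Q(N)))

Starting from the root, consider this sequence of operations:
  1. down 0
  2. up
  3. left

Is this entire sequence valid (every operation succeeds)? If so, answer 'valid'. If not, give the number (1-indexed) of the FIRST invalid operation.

Step 1 (down 0): focus=C path=0 depth=1 children=['Y', 'Q'] left=[] right=[] parent=E
Step 2 (up): focus=E path=root depth=0 children=['C'] (at root)
Step 3 (left): INVALID

Answer: 3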